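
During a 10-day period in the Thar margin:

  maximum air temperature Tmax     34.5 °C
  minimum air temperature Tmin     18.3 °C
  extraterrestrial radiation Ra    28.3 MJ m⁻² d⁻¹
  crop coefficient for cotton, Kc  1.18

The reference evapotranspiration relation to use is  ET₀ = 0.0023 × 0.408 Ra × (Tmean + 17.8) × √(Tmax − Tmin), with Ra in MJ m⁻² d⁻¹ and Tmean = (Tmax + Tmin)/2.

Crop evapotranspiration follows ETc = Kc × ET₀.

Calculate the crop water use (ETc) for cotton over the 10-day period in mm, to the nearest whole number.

56 mm

Tmean = (34.5 + 18.3)/2 = 26.40 °C
0.408 Ra = 0.408 × 28.3 = 11.5464 mm/d equivalent
ET₀ = 0.0023 × 11.5464 × (26.40 + 17.8) × √16.2 = 0.0023 × 11.5464 × 44.20 × 4.0249 = 4.7245 mm/d
ETc = Kc × ET₀ = 1.18 × 4.7245 = 5.5749 mm/d
Over 10 days: 5.5749 × 10 = 55.749 mm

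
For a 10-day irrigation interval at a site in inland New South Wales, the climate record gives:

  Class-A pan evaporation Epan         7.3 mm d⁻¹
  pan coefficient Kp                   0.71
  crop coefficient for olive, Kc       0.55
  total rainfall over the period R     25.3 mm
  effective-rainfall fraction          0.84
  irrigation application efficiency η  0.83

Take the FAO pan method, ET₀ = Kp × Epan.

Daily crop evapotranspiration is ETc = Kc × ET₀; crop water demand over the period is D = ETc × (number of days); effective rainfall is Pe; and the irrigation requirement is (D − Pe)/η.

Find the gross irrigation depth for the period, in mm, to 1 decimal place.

ET₀ = 0.71 × 7.3 = 5.1830 mm/d
ETc = Kc × ET₀ = 0.55 × 5.1830 = 2.8507 mm/d
Crop demand D = ETc × 10 d = 2.8507 × 10 = 28.507 mm
Pe = 0.84 × 25.3 = 21.252 mm
D − Pe = 28.507 − 21.252 = 7.255 mm
Gross irrigation = 7.255 / 0.83 = 8.741 mm

8.7 mm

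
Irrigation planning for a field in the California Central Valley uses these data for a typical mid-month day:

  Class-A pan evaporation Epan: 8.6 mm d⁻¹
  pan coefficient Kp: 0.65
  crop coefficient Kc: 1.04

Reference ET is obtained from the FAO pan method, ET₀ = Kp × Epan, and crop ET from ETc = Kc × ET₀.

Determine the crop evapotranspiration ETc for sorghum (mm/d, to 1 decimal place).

ET₀ = 0.65 × 8.6 = 5.5900 mm/d
ETc = Kc × ET₀ = 1.04 × 5.5900 = 5.8136 mm/d

5.8 mm/d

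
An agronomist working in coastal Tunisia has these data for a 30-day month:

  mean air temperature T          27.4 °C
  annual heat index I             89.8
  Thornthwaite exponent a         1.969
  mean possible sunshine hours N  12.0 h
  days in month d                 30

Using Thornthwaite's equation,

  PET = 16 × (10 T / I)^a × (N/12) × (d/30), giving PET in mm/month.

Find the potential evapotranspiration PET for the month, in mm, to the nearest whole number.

144 mm

10T/I = 10 × 27.4 / 89.8 = 3.0512
(10T/I)^a = 3.0512^1.969 = 8.9934
Uncorrected PET = 16 × 8.9934 = 143.894 mm
Correction = (N/12)(d/30) = (12.0/12)(30/30) = 1.0000
PET = 143.894 × 1.0000 = 143.894 mm/month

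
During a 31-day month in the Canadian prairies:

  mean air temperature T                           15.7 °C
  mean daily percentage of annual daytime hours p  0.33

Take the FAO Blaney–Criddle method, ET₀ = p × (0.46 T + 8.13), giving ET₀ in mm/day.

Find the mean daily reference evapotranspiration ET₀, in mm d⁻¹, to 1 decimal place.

ET₀ = 0.33 × (0.46 × 15.7 + 8.13) = 0.33 × 15.352 = 5.0662 mm/d

5.1 mm d⁻¹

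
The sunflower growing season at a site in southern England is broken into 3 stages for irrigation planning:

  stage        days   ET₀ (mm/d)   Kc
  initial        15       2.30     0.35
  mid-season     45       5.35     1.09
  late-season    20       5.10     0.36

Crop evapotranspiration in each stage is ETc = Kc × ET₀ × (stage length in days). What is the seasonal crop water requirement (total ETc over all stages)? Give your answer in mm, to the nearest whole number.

initial: 0.35 × 2.30 × 15 = 12.08 mm
mid-season: 1.09 × 5.35 × 45 = 262.42 mm
late-season: 0.36 × 5.10 × 20 = 36.72 mm
Seasonal total = 311.22 mm

311 mm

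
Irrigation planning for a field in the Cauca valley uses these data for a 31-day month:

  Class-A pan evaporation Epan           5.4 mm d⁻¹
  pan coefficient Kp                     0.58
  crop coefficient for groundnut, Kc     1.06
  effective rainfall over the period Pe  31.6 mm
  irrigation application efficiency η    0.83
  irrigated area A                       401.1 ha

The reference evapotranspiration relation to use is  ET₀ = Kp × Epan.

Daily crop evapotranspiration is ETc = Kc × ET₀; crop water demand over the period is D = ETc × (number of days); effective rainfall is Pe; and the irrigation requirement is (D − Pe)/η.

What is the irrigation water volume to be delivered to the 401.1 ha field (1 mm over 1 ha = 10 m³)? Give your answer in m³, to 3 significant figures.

ET₀ = 0.58 × 5.4 = 3.1320 mm/d
ETc = Kc × ET₀ = 1.06 × 3.1320 = 3.3199 mm/d
Crop demand D = ETc × 31 d = 3.3199 × 31 = 102.917 mm
D − Pe = 102.917 − 31.6 = 71.317 mm
Gross irrigation = 71.317 / 0.83 = 85.924 mm
Volume = 85.924 mm × 401.1 ha × 10 = 344641.2 m³

345000 m³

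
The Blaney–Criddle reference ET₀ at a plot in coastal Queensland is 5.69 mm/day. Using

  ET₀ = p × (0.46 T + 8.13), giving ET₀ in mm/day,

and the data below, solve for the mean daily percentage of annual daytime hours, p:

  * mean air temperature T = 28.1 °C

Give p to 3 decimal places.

p = ET₀ / (0.46 T + 8.13) = 5.69 / (0.46 × 28.1 + 8.13) = 5.69 / 21.056 = 0.2702

0.270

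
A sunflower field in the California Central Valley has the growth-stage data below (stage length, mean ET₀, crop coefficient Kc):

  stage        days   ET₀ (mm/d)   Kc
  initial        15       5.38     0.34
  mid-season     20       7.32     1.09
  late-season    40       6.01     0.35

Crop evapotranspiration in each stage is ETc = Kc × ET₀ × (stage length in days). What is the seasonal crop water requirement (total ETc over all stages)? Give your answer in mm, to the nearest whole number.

271 mm

initial: 0.34 × 5.38 × 15 = 27.44 mm
mid-season: 1.09 × 7.32 × 20 = 159.58 mm
late-season: 0.35 × 6.01 × 40 = 84.14 mm
Seasonal total = 271.16 mm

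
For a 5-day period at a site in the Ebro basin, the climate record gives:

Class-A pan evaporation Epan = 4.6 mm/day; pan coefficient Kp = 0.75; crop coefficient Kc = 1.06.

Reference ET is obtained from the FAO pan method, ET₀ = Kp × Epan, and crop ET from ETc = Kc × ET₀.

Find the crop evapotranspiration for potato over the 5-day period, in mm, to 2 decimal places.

18.29 mm

ET₀ = 0.75 × 4.6 = 3.4500 mm/d
ETc = Kc × ET₀ = 1.06 × 3.4500 = 3.6570 mm/d
Over 5 days: 3.6570 × 5 = 18.285 mm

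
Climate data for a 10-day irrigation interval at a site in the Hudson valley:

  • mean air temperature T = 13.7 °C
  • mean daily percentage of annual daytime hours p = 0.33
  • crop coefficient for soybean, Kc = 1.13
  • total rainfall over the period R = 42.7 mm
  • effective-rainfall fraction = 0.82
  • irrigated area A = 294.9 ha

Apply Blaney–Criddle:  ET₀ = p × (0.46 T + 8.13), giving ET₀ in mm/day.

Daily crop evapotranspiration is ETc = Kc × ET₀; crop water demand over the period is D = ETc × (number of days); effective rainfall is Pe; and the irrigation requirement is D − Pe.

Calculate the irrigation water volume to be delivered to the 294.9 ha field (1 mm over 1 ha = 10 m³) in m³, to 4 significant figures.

55450 m³

ET₀ = 0.33 × (0.46 × 13.7 + 8.13) = 0.33 × 14.432 = 4.7626 mm/d
ETc = Kc × ET₀ = 1.13 × 4.7626 = 5.3817 mm/d
Crop demand D = ETc × 10 d = 5.3817 × 10 = 53.817 mm
Pe = 0.82 × 42.7 = 35.014 mm
D − Pe = 53.817 − 35.014 = 18.803 mm
Volume = 18.803 mm × 294.9 ha × 10 = 55450.0 m³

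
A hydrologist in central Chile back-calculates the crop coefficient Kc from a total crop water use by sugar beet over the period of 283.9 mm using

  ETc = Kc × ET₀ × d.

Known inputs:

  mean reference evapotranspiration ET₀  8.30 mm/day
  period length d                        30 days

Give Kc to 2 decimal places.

1.14

ETc = Kc × ET₀ × d  ⇒  Kc = ETc / (ET₀ × d)
Kc = 283.9 / (8.30 × 30) = 283.9 / 249.00 = 1.1402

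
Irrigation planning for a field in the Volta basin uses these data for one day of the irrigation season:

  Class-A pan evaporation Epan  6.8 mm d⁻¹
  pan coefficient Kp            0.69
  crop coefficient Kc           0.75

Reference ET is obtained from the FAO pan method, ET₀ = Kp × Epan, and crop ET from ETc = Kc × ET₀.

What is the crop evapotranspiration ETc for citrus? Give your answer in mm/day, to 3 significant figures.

3.52 mm/day

ET₀ = 0.69 × 6.8 = 4.6920 mm/d
ETc = Kc × ET₀ = 0.75 × 4.6920 = 3.5190 mm/d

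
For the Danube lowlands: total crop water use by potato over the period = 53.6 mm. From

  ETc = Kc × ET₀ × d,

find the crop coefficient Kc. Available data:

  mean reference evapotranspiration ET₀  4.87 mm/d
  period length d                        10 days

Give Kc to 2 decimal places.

1.10

ETc = Kc × ET₀ × d  ⇒  Kc = ETc / (ET₀ × d)
Kc = 53.6 / (4.87 × 10) = 53.6 / 48.70 = 1.1006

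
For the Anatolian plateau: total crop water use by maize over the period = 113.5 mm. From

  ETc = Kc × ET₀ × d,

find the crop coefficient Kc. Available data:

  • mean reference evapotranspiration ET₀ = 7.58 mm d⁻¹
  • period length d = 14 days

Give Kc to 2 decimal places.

1.07

ETc = Kc × ET₀ × d  ⇒  Kc = ETc / (ET₀ × d)
Kc = 113.5 / (7.58 × 14) = 113.5 / 106.12 = 1.0695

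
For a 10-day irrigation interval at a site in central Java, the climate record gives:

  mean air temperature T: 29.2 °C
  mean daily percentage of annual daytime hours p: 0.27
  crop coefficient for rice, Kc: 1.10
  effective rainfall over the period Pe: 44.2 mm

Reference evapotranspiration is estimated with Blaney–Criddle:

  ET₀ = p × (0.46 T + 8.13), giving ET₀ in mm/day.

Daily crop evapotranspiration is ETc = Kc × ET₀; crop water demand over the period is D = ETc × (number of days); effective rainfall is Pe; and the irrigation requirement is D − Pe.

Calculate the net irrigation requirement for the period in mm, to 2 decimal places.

19.84 mm

ET₀ = 0.27 × (0.46 × 29.2 + 8.13) = 0.27 × 21.562 = 5.8217 mm/d
ETc = Kc × ET₀ = 1.10 × 5.8217 = 6.4039 mm/d
Crop demand D = ETc × 10 d = 6.4039 × 10 = 64.039 mm
D − Pe = 64.039 − 44.2 = 19.839 mm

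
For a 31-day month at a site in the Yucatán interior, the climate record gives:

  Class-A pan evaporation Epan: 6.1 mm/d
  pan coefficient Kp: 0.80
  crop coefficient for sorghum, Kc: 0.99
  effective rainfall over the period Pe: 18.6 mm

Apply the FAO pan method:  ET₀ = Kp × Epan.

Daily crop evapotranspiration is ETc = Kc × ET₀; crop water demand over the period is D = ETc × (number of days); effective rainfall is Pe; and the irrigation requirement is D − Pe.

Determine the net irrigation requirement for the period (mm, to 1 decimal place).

ET₀ = 0.80 × 6.1 = 4.8800 mm/d
ETc = Kc × ET₀ = 0.99 × 4.8800 = 4.8312 mm/d
Crop demand D = ETc × 31 d = 4.8312 × 31 = 149.767 mm
D − Pe = 149.767 − 18.6 = 131.167 mm

131.2 mm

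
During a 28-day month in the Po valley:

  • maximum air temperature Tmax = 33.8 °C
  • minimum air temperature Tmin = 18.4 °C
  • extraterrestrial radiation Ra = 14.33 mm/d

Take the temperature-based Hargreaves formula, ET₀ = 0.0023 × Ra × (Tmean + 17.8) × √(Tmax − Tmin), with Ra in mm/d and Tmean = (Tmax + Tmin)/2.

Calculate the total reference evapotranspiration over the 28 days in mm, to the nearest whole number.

Tmean = (33.8 + 18.4)/2 = 26.10 °C
ET₀ = 0.0023 × 14.33 × (26.10 + 17.8) × √15.4 = 0.0023 × 14.33 × 43.90 × 3.9243 = 5.6781 mm/d
Over 28 days: 5.6781 × 28 = 158.987 mm

159 mm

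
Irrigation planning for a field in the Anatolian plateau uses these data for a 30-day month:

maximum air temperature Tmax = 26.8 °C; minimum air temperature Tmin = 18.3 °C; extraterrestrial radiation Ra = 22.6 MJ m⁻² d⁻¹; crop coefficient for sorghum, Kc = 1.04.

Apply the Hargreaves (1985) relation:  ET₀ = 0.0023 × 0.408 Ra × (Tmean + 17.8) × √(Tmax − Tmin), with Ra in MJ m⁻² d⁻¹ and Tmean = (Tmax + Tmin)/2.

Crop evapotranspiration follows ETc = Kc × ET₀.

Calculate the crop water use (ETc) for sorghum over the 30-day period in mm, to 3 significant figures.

77.8 mm

Tmean = (26.8 + 18.3)/2 = 22.55 °C
0.408 Ra = 0.408 × 22.6 = 9.2208 mm/d equivalent
ET₀ = 0.0023 × 9.2208 × (22.55 + 17.8) × √8.5 = 0.0023 × 9.2208 × 40.35 × 2.9155 = 2.4949 mm/d
ETc = Kc × ET₀ = 1.04 × 2.4949 = 2.5947 mm/d
Over 30 days: 2.5947 × 30 = 77.841 mm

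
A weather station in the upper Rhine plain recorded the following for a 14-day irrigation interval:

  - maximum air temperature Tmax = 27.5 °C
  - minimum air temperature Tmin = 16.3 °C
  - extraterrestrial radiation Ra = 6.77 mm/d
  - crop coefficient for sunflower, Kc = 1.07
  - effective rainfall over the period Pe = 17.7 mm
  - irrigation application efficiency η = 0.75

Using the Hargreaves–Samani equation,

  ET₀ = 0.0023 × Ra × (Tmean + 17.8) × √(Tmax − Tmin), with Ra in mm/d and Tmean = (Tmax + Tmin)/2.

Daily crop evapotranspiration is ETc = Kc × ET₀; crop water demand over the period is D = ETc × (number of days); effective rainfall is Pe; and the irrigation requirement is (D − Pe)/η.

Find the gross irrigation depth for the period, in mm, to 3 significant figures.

17.7 mm

Tmean = (27.5 + 16.3)/2 = 21.90 °C
ET₀ = 0.0023 × 6.77 × (21.90 + 17.8) × √11.2 = 0.0023 × 6.77 × 39.70 × 3.3466 = 2.0688 mm/d
ETc = Kc × ET₀ = 1.07 × 2.0688 = 2.2136 mm/d
Crop demand D = ETc × 14 d = 2.2136 × 14 = 30.990 mm
D − Pe = 30.990 − 17.7 = 13.290 mm
Gross irrigation = 13.290 / 0.75 = 17.720 mm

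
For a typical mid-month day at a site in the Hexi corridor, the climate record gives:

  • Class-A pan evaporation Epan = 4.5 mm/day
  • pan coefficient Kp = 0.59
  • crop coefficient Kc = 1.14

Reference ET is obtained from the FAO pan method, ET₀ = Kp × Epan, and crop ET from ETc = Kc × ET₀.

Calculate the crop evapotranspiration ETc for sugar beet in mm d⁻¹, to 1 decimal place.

ET₀ = 0.59 × 4.5 = 2.6550 mm/d
ETc = Kc × ET₀ = 1.14 × 2.6550 = 3.0267 mm/d

3.0 mm d⁻¹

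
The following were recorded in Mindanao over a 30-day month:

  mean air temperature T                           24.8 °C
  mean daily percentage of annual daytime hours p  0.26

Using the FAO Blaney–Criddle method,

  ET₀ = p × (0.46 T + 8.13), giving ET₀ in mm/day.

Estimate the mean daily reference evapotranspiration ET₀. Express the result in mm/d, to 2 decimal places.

5.08 mm/d

ET₀ = 0.26 × (0.46 × 24.8 + 8.13) = 0.26 × 19.538 = 5.0799 mm/d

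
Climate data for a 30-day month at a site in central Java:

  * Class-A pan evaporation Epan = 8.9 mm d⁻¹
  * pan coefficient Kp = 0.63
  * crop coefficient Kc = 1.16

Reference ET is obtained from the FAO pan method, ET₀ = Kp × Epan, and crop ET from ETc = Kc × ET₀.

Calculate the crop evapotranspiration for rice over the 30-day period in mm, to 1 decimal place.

ET₀ = 0.63 × 8.9 = 5.6070 mm/d
ETc = Kc × ET₀ = 1.16 × 5.6070 = 6.5041 mm/d
Over 30 days: 6.5041 × 30 = 195.123 mm

195.1 mm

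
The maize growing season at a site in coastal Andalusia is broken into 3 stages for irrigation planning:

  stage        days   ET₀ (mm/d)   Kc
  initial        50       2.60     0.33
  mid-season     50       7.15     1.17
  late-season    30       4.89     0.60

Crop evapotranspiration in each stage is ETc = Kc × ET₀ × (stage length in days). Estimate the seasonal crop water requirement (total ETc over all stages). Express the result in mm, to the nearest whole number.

549 mm

initial: 0.33 × 2.60 × 50 = 42.90 mm
mid-season: 1.17 × 7.15 × 50 = 418.28 mm
late-season: 0.60 × 4.89 × 30 = 88.02 mm
Seasonal total = 549.20 mm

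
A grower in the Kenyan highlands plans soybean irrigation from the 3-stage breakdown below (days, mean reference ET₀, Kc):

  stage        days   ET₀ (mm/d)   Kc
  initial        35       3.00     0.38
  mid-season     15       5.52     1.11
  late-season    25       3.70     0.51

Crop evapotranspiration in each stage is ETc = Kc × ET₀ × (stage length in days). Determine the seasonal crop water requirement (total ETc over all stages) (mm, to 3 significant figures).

179 mm

initial: 0.38 × 3.00 × 35 = 39.90 mm
mid-season: 1.11 × 5.52 × 15 = 91.91 mm
late-season: 0.51 × 3.70 × 25 = 47.18 mm
Seasonal total = 178.99 mm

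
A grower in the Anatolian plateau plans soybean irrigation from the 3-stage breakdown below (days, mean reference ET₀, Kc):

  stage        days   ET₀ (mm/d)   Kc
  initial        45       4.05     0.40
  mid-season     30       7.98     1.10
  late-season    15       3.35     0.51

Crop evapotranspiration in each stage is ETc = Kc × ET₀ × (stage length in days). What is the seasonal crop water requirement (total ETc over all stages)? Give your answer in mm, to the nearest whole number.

362 mm

initial: 0.40 × 4.05 × 45 = 72.90 mm
mid-season: 1.10 × 7.98 × 30 = 263.34 mm
late-season: 0.51 × 3.35 × 15 = 25.63 mm
Seasonal total = 361.87 mm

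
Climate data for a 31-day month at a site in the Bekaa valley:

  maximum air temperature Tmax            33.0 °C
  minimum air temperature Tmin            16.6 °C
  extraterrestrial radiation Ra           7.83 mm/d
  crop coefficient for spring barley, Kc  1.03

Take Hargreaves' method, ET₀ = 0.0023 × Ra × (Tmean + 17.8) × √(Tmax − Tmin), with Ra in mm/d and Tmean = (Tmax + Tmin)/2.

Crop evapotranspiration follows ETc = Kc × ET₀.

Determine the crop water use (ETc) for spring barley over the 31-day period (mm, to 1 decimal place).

99.2 mm

Tmean = (33.0 + 16.6)/2 = 24.80 °C
ET₀ = 0.0023 × 7.83 × (24.80 + 17.8) × √16.4 = 0.0023 × 7.83 × 42.60 × 4.0497 = 3.1069 mm/d
ETc = Kc × ET₀ = 1.03 × 3.1069 = 3.2001 mm/d
Over 31 days: 3.2001 × 31 = 99.203 mm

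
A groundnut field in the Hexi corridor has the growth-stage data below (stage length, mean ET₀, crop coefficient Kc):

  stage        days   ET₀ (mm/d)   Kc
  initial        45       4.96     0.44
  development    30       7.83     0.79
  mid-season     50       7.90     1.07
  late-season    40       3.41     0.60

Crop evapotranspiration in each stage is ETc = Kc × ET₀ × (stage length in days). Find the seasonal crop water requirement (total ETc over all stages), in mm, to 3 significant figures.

initial: 0.44 × 4.96 × 45 = 98.21 mm
development: 0.79 × 7.83 × 30 = 185.57 mm
mid-season: 1.07 × 7.90 × 50 = 422.65 mm
late-season: 0.60 × 3.41 × 40 = 81.84 mm
Seasonal total = 788.27 mm

788 mm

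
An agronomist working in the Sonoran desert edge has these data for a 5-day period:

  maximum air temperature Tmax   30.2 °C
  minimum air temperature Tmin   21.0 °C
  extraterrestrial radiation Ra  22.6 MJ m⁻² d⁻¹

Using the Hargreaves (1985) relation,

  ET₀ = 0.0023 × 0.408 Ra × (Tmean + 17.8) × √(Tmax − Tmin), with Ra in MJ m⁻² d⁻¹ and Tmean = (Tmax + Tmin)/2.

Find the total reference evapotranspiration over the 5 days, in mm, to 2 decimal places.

13.96 mm

Tmean = (30.2 + 21.0)/2 = 25.60 °C
0.408 Ra = 0.408 × 22.6 = 9.2208 mm/d equivalent
ET₀ = 0.0023 × 9.2208 × (25.60 + 17.8) × √9.2 = 0.0023 × 9.2208 × 43.40 × 3.0332 = 2.7918 mm/d
Over 5 days: 2.7918 × 5 = 13.959 mm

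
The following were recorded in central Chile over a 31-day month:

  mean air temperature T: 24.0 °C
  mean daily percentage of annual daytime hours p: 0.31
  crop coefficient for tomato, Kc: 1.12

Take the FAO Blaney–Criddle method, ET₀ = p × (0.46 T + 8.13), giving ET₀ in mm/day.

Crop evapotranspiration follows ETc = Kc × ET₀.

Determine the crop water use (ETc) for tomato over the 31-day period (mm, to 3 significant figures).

206 mm

ET₀ = 0.31 × (0.46 × 24.0 + 8.13) = 0.31 × 19.170 = 5.9427 mm/d
ETc = Kc × ET₀ = 1.12 × 5.9427 = 6.6558 mm/d
Over 31 days: 6.6558 × 31 = 206.330 mm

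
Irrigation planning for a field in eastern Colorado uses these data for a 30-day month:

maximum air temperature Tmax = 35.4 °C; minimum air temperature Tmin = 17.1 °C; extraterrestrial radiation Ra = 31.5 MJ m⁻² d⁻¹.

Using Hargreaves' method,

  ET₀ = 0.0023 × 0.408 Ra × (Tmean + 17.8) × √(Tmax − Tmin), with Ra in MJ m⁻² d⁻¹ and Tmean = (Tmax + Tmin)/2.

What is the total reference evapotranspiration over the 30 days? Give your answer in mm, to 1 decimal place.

167.1 mm

Tmean = (35.4 + 17.1)/2 = 26.25 °C
0.408 Ra = 0.408 × 31.5 = 12.8520 mm/d equivalent
ET₀ = 0.0023 × 12.8520 × (26.25 + 17.8) × √18.3 = 0.0023 × 12.8520 × 44.05 × 4.2778 = 5.5701 mm/d
Over 30 days: 5.5701 × 30 = 167.103 mm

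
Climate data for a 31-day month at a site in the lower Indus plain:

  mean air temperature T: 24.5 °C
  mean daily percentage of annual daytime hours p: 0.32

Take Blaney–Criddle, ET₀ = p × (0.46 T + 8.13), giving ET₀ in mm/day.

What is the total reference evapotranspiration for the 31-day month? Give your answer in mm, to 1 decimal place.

ET₀ = 0.32 × (0.46 × 24.5 + 8.13) = 0.32 × 19.400 = 6.2080 mm/d
Monthly total = 6.2080 × 31 = 192.448 mm

192.4 mm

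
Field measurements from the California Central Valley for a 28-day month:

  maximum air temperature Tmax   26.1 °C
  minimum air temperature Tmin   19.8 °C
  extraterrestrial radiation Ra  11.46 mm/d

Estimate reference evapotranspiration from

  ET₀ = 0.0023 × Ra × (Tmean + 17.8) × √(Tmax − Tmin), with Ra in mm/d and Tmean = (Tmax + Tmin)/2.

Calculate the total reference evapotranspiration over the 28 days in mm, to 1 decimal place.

Tmean = (26.1 + 19.8)/2 = 22.95 °C
ET₀ = 0.0023 × 11.46 × (22.95 + 17.8) × √6.3 = 0.0023 × 11.46 × 40.75 × 2.5100 = 2.6960 mm/d
Over 28 days: 2.6960 × 28 = 75.488 mm

75.5 mm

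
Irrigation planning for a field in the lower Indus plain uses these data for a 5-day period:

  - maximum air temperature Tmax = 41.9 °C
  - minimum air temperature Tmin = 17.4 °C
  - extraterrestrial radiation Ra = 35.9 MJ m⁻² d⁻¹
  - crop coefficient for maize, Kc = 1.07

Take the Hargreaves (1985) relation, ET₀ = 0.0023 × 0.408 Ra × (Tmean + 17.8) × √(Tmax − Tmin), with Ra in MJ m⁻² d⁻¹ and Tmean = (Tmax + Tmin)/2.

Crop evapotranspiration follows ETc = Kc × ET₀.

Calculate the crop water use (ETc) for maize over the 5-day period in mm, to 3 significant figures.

Tmean = (41.9 + 17.4)/2 = 29.65 °C
0.408 Ra = 0.408 × 35.9 = 14.6472 mm/d equivalent
ET₀ = 0.0023 × 14.6472 × (29.65 + 17.8) × √24.5 = 0.0023 × 14.6472 × 47.45 × 4.9497 = 7.9122 mm/d
ETc = Kc × ET₀ = 1.07 × 7.9122 = 8.4661 mm/d
Over 5 days: 8.4661 × 5 = 42.331 mm

42.3 mm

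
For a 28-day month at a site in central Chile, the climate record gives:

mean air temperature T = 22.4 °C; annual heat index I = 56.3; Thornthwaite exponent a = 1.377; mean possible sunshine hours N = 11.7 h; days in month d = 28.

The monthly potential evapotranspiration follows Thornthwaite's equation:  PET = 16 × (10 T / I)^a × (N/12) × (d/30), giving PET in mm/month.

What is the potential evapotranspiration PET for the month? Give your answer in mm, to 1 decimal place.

10T/I = 10 × 22.4 / 56.3 = 3.9787
(10T/I)^a = 3.9787^1.377 = 6.6964
Uncorrected PET = 16 × 6.6964 = 107.142 mm
Correction = (N/12)(d/30) = (11.7/12)(28/30) = 0.9100
PET = 107.142 × 0.9100 = 97.499 mm/month

97.5 mm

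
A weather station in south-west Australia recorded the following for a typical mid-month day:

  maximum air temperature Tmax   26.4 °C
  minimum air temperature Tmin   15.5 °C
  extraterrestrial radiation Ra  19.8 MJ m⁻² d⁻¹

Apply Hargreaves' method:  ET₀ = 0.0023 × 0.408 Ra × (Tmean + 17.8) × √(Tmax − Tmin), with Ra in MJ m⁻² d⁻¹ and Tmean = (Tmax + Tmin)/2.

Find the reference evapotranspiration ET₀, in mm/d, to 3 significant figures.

Tmean = (26.4 + 15.5)/2 = 20.95 °C
0.408 Ra = 0.408 × 19.8 = 8.0784 mm/d equivalent
ET₀ = 0.0023 × 8.0784 × (20.95 + 17.8) × √10.9 = 0.0023 × 8.0784 × 38.75 × 3.3015 = 2.3770 mm/d

2.38 mm/d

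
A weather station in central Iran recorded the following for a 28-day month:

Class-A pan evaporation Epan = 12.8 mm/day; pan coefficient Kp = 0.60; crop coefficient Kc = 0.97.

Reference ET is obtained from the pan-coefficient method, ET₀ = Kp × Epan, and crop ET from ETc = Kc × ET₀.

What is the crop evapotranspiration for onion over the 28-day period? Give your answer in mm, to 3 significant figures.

209 mm

ET₀ = 0.60 × 12.8 = 7.6800 mm/d
ETc = Kc × ET₀ = 0.97 × 7.6800 = 7.4496 mm/d
Over 28 days: 7.4496 × 28 = 208.589 mm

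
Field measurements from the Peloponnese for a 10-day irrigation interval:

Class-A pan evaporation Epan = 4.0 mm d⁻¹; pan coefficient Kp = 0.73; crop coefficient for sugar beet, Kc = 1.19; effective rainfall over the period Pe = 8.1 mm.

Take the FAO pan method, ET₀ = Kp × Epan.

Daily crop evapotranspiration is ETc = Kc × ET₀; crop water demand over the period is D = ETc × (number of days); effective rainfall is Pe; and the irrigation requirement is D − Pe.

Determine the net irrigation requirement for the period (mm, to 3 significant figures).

ET₀ = 0.73 × 4.0 = 2.9200 mm/d
ETc = Kc × ET₀ = 1.19 × 2.9200 = 3.4748 mm/d
Crop demand D = ETc × 10 d = 3.4748 × 10 = 34.748 mm
D − Pe = 34.748 − 8.1 = 26.648 mm

26.6 mm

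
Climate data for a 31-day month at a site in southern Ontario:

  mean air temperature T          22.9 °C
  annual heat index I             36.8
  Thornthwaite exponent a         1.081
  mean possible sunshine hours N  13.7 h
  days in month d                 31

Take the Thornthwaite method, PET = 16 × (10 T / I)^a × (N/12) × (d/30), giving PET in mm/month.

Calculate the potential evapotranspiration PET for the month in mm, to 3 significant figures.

10T/I = 10 × 22.9 / 36.8 = 6.2228
(10T/I)^a = 6.2228^1.081 = 7.2160
Uncorrected PET = 16 × 7.2160 = 115.456 mm
Correction = (N/12)(d/30) = (13.7/12)(31/30) = 1.1797
PET = 115.456 × 1.1797 = 136.203 mm/month

136 mm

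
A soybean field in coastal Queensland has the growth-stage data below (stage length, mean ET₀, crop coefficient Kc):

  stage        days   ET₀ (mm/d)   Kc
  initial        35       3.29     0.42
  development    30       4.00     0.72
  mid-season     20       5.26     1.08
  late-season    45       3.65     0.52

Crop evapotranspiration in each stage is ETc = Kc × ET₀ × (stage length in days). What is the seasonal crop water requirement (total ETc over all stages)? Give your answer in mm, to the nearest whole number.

initial: 0.42 × 3.29 × 35 = 48.36 mm
development: 0.72 × 4.00 × 30 = 86.40 mm
mid-season: 1.08 × 5.26 × 20 = 113.62 mm
late-season: 0.52 × 3.65 × 45 = 85.41 mm
Seasonal total = 333.79 mm

334 mm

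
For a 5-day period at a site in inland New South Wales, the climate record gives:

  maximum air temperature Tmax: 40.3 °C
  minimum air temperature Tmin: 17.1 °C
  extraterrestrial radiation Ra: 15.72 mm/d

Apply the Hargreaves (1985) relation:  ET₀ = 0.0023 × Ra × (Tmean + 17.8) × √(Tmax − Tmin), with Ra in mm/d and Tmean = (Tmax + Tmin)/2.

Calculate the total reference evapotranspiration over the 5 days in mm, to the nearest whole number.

40 mm

Tmean = (40.3 + 17.1)/2 = 28.70 °C
ET₀ = 0.0023 × 15.72 × (28.70 + 17.8) × √23.2 = 0.0023 × 15.72 × 46.50 × 4.8166 = 8.0979 mm/d
Over 5 days: 8.0979 × 5 = 40.490 mm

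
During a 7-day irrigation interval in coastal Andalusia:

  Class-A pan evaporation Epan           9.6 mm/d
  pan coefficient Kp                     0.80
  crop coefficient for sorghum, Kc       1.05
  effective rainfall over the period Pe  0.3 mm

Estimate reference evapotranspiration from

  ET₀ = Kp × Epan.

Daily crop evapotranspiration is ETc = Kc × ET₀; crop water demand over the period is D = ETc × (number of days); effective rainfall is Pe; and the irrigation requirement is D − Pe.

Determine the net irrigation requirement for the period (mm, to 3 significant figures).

ET₀ = 0.80 × 9.6 = 7.6800 mm/d
ETc = Kc × ET₀ = 1.05 × 7.6800 = 8.0640 mm/d
Crop demand D = ETc × 7 d = 8.0640 × 7 = 56.448 mm
D − Pe = 56.448 − 0.3 = 56.148 mm

56.1 mm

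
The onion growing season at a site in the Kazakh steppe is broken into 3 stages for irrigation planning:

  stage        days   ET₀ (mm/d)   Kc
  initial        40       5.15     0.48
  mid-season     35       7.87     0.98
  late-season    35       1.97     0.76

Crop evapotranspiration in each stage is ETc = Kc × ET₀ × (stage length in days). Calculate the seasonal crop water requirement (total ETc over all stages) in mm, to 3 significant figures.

initial: 0.48 × 5.15 × 40 = 98.88 mm
mid-season: 0.98 × 7.87 × 35 = 269.94 mm
late-season: 0.76 × 1.97 × 35 = 52.40 mm
Seasonal total = 421.22 mm

421 mm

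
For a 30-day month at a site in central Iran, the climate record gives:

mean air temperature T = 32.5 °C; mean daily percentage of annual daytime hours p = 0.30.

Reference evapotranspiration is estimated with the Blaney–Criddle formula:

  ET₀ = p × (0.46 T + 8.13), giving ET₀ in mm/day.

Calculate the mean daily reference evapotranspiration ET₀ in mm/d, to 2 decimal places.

6.92 mm/d

ET₀ = 0.30 × (0.46 × 32.5 + 8.13) = 0.30 × 23.080 = 6.9240 mm/d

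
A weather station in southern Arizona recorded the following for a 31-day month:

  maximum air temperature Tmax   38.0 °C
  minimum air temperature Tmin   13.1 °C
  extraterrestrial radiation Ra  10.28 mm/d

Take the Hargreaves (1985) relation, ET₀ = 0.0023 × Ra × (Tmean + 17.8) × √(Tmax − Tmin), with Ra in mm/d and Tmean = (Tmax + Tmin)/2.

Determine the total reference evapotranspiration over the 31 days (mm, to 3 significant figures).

159 mm

Tmean = (38.0 + 13.1)/2 = 25.55 °C
ET₀ = 0.0023 × 10.28 × (25.55 + 17.8) × √24.9 = 0.0023 × 10.28 × 43.35 × 4.9900 = 5.1146 mm/d
Over 31 days: 5.1146 × 31 = 158.553 mm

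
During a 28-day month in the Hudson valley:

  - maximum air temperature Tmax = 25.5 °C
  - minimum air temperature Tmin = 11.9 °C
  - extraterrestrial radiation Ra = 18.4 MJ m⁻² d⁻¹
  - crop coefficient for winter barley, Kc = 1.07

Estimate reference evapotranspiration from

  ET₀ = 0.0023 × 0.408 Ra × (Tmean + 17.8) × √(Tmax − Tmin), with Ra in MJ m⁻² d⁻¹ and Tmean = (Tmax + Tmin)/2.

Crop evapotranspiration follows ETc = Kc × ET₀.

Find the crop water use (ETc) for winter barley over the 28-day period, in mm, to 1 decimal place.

69.6 mm

Tmean = (25.5 + 11.9)/2 = 18.70 °C
0.408 Ra = 0.408 × 18.4 = 7.5072 mm/d equivalent
ET₀ = 0.0023 × 7.5072 × (18.70 + 17.8) × √13.6 = 0.0023 × 7.5072 × 36.50 × 3.6878 = 2.3242 mm/d
ETc = Kc × ET₀ = 1.07 × 2.3242 = 2.4869 mm/d
Over 28 days: 2.4869 × 28 = 69.633 mm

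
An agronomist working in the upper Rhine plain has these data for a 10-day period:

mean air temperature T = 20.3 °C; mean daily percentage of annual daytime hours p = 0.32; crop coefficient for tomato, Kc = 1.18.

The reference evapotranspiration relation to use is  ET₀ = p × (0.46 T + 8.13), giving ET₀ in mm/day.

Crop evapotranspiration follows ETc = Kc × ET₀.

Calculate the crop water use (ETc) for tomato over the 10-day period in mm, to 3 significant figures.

66.0 mm

ET₀ = 0.32 × (0.46 × 20.3 + 8.13) = 0.32 × 17.468 = 5.5898 mm/d
ETc = Kc × ET₀ = 1.18 × 5.5898 = 6.5960 mm/d
Over 10 days: 6.5960 × 10 = 65.960 mm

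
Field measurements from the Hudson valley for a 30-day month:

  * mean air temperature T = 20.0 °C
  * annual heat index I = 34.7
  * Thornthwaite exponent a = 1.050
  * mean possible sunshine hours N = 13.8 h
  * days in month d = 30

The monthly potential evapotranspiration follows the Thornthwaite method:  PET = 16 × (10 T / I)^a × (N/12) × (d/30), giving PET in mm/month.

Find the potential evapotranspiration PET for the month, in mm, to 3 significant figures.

116 mm

10T/I = 10 × 20.0 / 34.7 = 5.7637
(10T/I)^a = 5.7637^1.050 = 6.2912
Uncorrected PET = 16 × 6.2912 = 100.659 mm
Correction = (N/12)(d/30) = (13.8/12)(30/30) = 1.1500
PET = 100.659 × 1.1500 = 115.758 mm/month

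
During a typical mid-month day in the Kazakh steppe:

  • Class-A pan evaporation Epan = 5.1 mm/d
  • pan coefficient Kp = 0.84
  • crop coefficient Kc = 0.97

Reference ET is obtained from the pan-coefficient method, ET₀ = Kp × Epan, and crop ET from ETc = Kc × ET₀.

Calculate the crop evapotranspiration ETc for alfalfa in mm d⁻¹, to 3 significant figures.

4.16 mm d⁻¹

ET₀ = 0.84 × 5.1 = 4.2840 mm/d
ETc = Kc × ET₀ = 0.97 × 4.2840 = 4.1555 mm/d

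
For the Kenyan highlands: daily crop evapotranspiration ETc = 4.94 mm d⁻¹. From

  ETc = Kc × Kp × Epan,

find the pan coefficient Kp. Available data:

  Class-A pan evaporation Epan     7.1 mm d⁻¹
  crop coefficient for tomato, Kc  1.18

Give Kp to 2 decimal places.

0.59

ETc = Kc × Kp × Epan  ⇒  Kp = ETc / (Kc × Epan)
Kp = 4.94 / (1.18 × 7.1) = 4.94 / 8.378 = 0.5896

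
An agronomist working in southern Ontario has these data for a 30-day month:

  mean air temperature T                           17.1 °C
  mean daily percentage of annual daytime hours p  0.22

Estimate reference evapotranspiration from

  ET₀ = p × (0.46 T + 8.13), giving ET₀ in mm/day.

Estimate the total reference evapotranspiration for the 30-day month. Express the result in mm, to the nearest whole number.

ET₀ = 0.22 × (0.46 × 17.1 + 8.13) = 0.22 × 15.996 = 3.5191 mm/d
Monthly total = 3.5191 × 30 = 105.573 mm

106 mm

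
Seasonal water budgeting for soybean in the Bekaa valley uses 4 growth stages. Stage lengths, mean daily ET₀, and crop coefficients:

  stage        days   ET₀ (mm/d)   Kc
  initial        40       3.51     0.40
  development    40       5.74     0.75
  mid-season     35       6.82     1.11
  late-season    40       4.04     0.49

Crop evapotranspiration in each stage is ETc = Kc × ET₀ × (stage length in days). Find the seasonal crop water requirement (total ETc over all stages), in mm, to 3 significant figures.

initial: 0.40 × 3.51 × 40 = 56.16 mm
development: 0.75 × 5.74 × 40 = 172.20 mm
mid-season: 1.11 × 6.82 × 35 = 264.96 mm
late-season: 0.49 × 4.04 × 40 = 79.18 mm
Seasonal total = 572.50 mm

573 mm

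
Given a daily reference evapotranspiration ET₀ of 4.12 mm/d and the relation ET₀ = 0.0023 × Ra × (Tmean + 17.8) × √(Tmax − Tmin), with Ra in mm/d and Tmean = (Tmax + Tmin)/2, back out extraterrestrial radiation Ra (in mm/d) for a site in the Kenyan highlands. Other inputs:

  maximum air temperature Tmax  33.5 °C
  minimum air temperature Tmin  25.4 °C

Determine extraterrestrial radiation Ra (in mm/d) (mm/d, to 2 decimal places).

Tmean = 29.45 °C; √ΔT = 2.8460
Ra = ET₀ / [0.0023 × (Tmean+17.8) × √ΔT] = 4.12 / (0.0023 × 47.25 × 2.8460) = 13.321 mm/d

13.32 mm/d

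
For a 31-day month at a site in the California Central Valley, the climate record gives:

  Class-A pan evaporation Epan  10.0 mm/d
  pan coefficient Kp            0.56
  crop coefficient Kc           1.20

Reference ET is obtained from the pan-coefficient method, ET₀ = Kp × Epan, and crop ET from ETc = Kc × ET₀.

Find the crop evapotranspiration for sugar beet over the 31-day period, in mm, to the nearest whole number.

208 mm

ET₀ = 0.56 × 10.0 = 5.6000 mm/d
ETc = Kc × ET₀ = 1.20 × 5.6000 = 6.7200 mm/d
Over 31 days: 6.7200 × 31 = 208.320 mm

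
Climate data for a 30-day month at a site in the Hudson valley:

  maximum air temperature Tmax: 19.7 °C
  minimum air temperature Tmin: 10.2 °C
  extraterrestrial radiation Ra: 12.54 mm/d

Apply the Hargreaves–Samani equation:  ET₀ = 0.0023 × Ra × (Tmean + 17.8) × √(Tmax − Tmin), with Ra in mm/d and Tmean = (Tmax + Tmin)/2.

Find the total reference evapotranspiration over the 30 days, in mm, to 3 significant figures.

Tmean = (19.7 + 10.2)/2 = 14.95 °C
ET₀ = 0.0023 × 12.54 × (14.95 + 17.8) × √9.5 = 0.0023 × 12.54 × 32.75 × 3.0822 = 2.9114 mm/d
Over 30 days: 2.9114 × 30 = 87.342 mm

87.3 mm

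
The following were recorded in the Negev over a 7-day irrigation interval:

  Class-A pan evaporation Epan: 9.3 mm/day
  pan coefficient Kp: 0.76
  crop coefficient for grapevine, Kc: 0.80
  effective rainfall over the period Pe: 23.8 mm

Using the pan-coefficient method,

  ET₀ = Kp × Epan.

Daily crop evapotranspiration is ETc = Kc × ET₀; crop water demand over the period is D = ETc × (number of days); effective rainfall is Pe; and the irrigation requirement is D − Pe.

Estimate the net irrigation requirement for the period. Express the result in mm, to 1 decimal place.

ET₀ = 0.76 × 9.3 = 7.0680 mm/d
ETc = Kc × ET₀ = 0.80 × 7.0680 = 5.6544 mm/d
Crop demand D = ETc × 7 d = 5.6544 × 7 = 39.581 mm
D − Pe = 39.581 − 23.8 = 15.781 mm

15.8 mm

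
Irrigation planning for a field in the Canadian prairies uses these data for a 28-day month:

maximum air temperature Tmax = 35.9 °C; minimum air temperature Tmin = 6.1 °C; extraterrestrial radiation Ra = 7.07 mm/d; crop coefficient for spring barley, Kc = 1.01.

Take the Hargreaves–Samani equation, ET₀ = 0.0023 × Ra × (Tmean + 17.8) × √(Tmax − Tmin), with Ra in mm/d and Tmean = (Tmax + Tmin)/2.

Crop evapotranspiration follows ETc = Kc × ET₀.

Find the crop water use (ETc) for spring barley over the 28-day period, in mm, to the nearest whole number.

97 mm

Tmean = (35.9 + 6.1)/2 = 21.00 °C
ET₀ = 0.0023 × 7.07 × (21.00 + 17.8) × √29.8 = 0.0023 × 7.07 × 38.80 × 5.4589 = 3.4442 mm/d
ETc = Kc × ET₀ = 1.01 × 3.4442 = 3.4786 mm/d
Over 28 days: 3.4786 × 28 = 97.401 mm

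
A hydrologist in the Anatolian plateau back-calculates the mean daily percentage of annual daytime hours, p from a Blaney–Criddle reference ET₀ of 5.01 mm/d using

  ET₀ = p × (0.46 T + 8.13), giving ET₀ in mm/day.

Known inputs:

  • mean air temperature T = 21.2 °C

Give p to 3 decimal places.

0.280

p = ET₀ / (0.46 T + 8.13) = 5.01 / (0.46 × 21.2 + 8.13) = 5.01 / 17.882 = 0.2802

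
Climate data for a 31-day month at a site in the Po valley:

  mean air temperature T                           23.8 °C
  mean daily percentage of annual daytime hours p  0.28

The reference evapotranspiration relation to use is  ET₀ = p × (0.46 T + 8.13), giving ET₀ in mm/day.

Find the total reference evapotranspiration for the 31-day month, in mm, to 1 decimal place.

165.6 mm

ET₀ = 0.28 × (0.46 × 23.8 + 8.13) = 0.28 × 19.078 = 5.3418 mm/d
Monthly total = 5.3418 × 31 = 165.596 mm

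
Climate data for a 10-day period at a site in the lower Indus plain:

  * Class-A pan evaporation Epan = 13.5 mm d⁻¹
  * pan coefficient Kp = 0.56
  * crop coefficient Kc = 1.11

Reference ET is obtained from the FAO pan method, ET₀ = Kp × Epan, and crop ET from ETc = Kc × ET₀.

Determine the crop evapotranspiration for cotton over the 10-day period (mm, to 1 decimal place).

ET₀ = 0.56 × 13.5 = 7.5600 mm/d
ETc = Kc × ET₀ = 1.11 × 7.5600 = 8.3916 mm/d
Over 10 days: 8.3916 × 10 = 83.916 mm

83.9 mm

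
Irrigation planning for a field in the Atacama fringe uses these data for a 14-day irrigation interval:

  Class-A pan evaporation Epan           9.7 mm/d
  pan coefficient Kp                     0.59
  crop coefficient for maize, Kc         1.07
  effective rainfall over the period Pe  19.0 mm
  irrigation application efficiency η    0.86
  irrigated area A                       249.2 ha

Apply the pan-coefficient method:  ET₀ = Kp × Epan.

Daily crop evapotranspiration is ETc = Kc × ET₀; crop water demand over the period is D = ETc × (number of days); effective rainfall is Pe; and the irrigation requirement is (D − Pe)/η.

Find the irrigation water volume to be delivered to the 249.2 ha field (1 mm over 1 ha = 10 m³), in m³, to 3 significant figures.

ET₀ = 0.59 × 9.7 = 5.7230 mm/d
ETc = Kc × ET₀ = 1.07 × 5.7230 = 6.1236 mm/d
Crop demand D = ETc × 14 d = 6.1236 × 14 = 85.730 mm
D − Pe = 85.730 − 19.0 = 66.730 mm
Gross irrigation = 66.730 / 0.86 = 77.593 mm
Volume = 77.593 mm × 249.2 ha × 10 = 193361.8 m³

193000 m³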